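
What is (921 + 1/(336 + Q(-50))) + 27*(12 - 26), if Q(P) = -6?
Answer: 179191/330 ≈ 543.00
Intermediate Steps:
(921 + 1/(336 + Q(-50))) + 27*(12 - 26) = (921 + 1/(336 - 6)) + 27*(12 - 26) = (921 + 1/330) + 27*(-14) = (921 + 1/330) - 378 = 303931/330 - 378 = 179191/330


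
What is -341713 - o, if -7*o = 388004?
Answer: -2003987/7 ≈ -2.8628e+5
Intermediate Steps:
o = -388004/7 (o = -1/7*388004 = -388004/7 ≈ -55429.)
-341713 - o = -341713 - 1*(-388004/7) = -341713 + 388004/7 = -2003987/7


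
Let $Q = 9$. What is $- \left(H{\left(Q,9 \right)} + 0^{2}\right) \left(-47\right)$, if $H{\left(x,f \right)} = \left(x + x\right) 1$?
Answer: $846$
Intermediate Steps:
$H{\left(x,f \right)} = 2 x$ ($H{\left(x,f \right)} = 2 x 1 = 2 x$)
$- \left(H{\left(Q,9 \right)} + 0^{2}\right) \left(-47\right) = - \left(2 \cdot 9 + 0^{2}\right) \left(-47\right) = - \left(18 + 0\right) \left(-47\right) = - 18 \left(-47\right) = \left(-1\right) \left(-846\right) = 846$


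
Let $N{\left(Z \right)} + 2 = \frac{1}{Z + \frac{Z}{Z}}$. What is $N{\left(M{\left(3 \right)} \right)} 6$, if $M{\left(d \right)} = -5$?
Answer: $- \frac{27}{2} \approx -13.5$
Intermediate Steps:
$N{\left(Z \right)} = -2 + \frac{1}{1 + Z}$ ($N{\left(Z \right)} = -2 + \frac{1}{Z + \frac{Z}{Z}} = -2 + \frac{1}{Z + 1} = -2 + \frac{1}{1 + Z}$)
$N{\left(M{\left(3 \right)} \right)} 6 = \frac{-1 - -10}{1 - 5} \cdot 6 = \frac{-1 + 10}{-4} \cdot 6 = \left(- \frac{1}{4}\right) 9 \cdot 6 = \left(- \frac{9}{4}\right) 6 = - \frac{27}{2}$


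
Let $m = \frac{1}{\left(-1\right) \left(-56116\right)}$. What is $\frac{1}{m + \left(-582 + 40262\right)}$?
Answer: $\frac{56116}{2226682881} \approx 2.5202 \cdot 10^{-5}$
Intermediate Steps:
$m = \frac{1}{56116} \approx 1.782 \cdot 10^{-5}$
$\frac{1}{m + \left(-582 + 40262\right)} = \frac{1}{\frac{1}{56116} + \left(-582 + 40262\right)} = \frac{1}{\frac{1}{56116} + 39680} = \frac{1}{\frac{2226682881}{56116}} = \frac{56116}{2226682881}$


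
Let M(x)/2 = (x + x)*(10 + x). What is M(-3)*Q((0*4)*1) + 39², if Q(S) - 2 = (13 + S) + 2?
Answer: 93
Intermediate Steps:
M(x) = 4*x*(10 + x) (M(x) = 2*((x + x)*(10 + x)) = 2*((2*x)*(10 + x)) = 2*(2*x*(10 + x)) = 4*x*(10 + x))
Q(S) = 17 + S (Q(S) = 2 + ((13 + S) + 2) = 2 + (15 + S) = 17 + S)
M(-3)*Q((0*4)*1) + 39² = (4*(-3)*(10 - 3))*(17 + (0*4)*1) + 39² = (4*(-3)*7)*(17 + 0*1) + 1521 = -84*(17 + 0) + 1521 = -84*17 + 1521 = -1428 + 1521 = 93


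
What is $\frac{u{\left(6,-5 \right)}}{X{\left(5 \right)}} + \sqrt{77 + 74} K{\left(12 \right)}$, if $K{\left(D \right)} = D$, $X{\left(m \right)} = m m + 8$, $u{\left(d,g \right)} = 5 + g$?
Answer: $12 \sqrt{151} \approx 147.46$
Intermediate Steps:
$X{\left(m \right)} = 8 + m^{2}$ ($X{\left(m \right)} = m^{2} + 8 = 8 + m^{2}$)
$\frac{u{\left(6,-5 \right)}}{X{\left(5 \right)}} + \sqrt{77 + 74} K{\left(12 \right)} = \frac{5 - 5}{8 + 5^{2}} + \sqrt{77 + 74} \cdot 12 = \frac{0}{8 + 25} + \sqrt{151} \cdot 12 = \frac{0}{33} + 12 \sqrt{151} = 0 \cdot \frac{1}{33} + 12 \sqrt{151} = 0 + 12 \sqrt{151} = 12 \sqrt{151}$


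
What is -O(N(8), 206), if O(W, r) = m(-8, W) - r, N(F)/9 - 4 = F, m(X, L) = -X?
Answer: 198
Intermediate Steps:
N(F) = 36 + 9*F
O(W, r) = 8 - r (O(W, r) = -1*(-8) - r = 8 - r)
-O(N(8), 206) = -(8 - 1*206) = -(8 - 206) = -1*(-198) = 198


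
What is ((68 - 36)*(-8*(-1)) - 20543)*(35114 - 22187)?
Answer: -262250049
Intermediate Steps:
((68 - 36)*(-8*(-1)) - 20543)*(35114 - 22187) = (32*8 - 20543)*12927 = (256 - 20543)*12927 = -20287*12927 = -262250049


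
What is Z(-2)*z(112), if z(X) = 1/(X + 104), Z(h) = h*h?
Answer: 1/54 ≈ 0.018519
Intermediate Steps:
Z(h) = h**2
z(X) = 1/(104 + X)
Z(-2)*z(112) = (-2)**2/(104 + 112) = 4/216 = 4*(1/216) = 1/54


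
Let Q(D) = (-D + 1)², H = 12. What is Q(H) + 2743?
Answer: 2864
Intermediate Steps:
Q(D) = (1 - D)²
Q(H) + 2743 = (-1 + 12)² + 2743 = 11² + 2743 = 121 + 2743 = 2864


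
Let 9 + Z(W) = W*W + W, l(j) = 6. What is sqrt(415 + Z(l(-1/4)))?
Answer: 8*sqrt(7) ≈ 21.166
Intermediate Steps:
Z(W) = -9 + W + W**2 (Z(W) = -9 + (W*W + W) = -9 + (W**2 + W) = -9 + (W + W**2) = -9 + W + W**2)
sqrt(415 + Z(l(-1/4))) = sqrt(415 + (-9 + 6 + 6**2)) = sqrt(415 + (-9 + 6 + 36)) = sqrt(415 + 33) = sqrt(448) = 8*sqrt(7)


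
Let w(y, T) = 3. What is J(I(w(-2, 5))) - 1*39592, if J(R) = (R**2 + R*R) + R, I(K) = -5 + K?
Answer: -39586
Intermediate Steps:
J(R) = R + 2*R**2 (J(R) = (R**2 + R**2) + R = 2*R**2 + R = R + 2*R**2)
J(I(w(-2, 5))) - 1*39592 = (-5 + 3)*(1 + 2*(-5 + 3)) - 1*39592 = -2*(1 + 2*(-2)) - 39592 = -2*(1 - 4) - 39592 = -2*(-3) - 39592 = 6 - 39592 = -39586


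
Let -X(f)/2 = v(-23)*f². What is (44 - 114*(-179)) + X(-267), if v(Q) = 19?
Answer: -2688532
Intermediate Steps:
X(f) = -38*f²
(44 - 114*(-179)) + X(-267) = (44 - 114*(-179)) - 38*(-267)² = (44 + 20406) - 38*71289 = 20450 - 2708982 = -2688532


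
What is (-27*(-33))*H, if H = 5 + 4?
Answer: 8019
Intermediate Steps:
H = 9
(-27*(-33))*H = -27*(-33)*9 = 891*9 = 8019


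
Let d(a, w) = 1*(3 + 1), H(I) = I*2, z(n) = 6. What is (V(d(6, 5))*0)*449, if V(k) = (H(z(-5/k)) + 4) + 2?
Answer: 0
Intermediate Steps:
H(I) = 2*I
d(a, w) = 4 (d(a, w) = 1*4 = 4)
V(k) = 18 (V(k) = (2*6 + 4) + 2 = (12 + 4) + 2 = 16 + 2 = 18)
(V(d(6, 5))*0)*449 = (18*0)*449 = 0*449 = 0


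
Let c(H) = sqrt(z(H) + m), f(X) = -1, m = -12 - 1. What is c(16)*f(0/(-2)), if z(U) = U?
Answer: -sqrt(3) ≈ -1.7320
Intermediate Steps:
m = -13
c(H) = sqrt(-13 + H) (c(H) = sqrt(H - 13) = sqrt(-13 + H))
c(16)*f(0/(-2)) = sqrt(-13 + 16)*(-1) = sqrt(3)*(-1) = -sqrt(3)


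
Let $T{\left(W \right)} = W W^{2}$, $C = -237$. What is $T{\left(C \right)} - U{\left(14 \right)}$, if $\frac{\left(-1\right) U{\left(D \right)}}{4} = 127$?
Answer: $-13311545$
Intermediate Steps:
$T{\left(W \right)} = W^{3}$
$U{\left(D \right)} = -508$ ($U{\left(D \right)} = \left(-4\right) 127 = -508$)
$T{\left(C \right)} - U{\left(14 \right)} = \left(-237\right)^{3} - -508 = -13312053 + 508 = -13311545$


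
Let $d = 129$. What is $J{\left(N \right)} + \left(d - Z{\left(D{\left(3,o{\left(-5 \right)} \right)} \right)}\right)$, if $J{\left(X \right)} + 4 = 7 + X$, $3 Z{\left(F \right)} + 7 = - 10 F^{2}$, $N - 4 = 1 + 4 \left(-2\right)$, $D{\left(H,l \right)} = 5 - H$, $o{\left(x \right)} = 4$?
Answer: $\frac{434}{3} \approx 144.67$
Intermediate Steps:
$N = -3$ ($N = 4 + \left(1 + 4 \left(-2\right)\right) = 4 + \left(1 - 8\right) = 4 - 7 = -3$)
$Z{\left(F \right)} = - \frac{7}{3} - \frac{10 F^{2}}{3}$ ($Z{\left(F \right)} = - \frac{7}{3} + \frac{\left(-10\right) F^{2}}{3} = - \frac{7}{3} - \frac{10 F^{2}}{3}$)
$J{\left(X \right)} = 3 + X$ ($J{\left(X \right)} = -4 + \left(7 + X\right) = 3 + X$)
$J{\left(N \right)} + \left(d - Z{\left(D{\left(3,o{\left(-5 \right)} \right)} \right)}\right) = \left(3 - 3\right) + \left(129 - \left(- \frac{7}{3} - \frac{10 \left(5 - 3\right)^{2}}{3}\right)\right) = 0 + \left(129 - \left(- \frac{7}{3} - \frac{10 \left(5 - 3\right)^{2}}{3}\right)\right) = 0 + \left(129 - \left(- \frac{7}{3} - \frac{10 \cdot 2^{2}}{3}\right)\right) = 0 + \left(129 - \left(- \frac{7}{3} - \frac{40}{3}\right)\right) = 0 + \left(129 - - \frac{47}{3}\right) = 0 + \left(129 + \frac{47}{3}\right) = 0 + \frac{434}{3} = \frac{434}{3}$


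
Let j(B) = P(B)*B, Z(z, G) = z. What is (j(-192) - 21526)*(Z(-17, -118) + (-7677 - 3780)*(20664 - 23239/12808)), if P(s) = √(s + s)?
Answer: 32633365225515211/6404 + 582143094239424*I*√6/1601 ≈ 5.0958e+12 + 8.9066e+11*I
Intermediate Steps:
P(s) = √2*√s (P(s) = √(2*s) = √2*√s)
j(B) = √2*B^(3/2) (j(B) = (√2*√B)*B = √2*B^(3/2))
(j(-192) - 21526)*(Z(-17, -118) + (-7677 - 3780)*(20664 - 23239/12808)) = (√2*(-192)^(3/2) - 21526)*(-17 + (-7677 - 3780)*(20664 - 23239/12808)) = (√2*(-1536*I*√3) - 21526)*(-17 - 11457*(20664 - 23239*1/12808)) = (-1536*I*√6 - 21526)*(-17 - 11457*(20664 - 23239/12808)) = (-21526 - 1536*I*√6)*(-17 - 11457*264641273/12808) = (-21526 - 1536*I*√6)*(-17 - 3031995064761/12808) = (-21526 - 1536*I*√6)*(-3031995282497/12808) = 32633365225515211/6404 + 582143094239424*I*√6/1601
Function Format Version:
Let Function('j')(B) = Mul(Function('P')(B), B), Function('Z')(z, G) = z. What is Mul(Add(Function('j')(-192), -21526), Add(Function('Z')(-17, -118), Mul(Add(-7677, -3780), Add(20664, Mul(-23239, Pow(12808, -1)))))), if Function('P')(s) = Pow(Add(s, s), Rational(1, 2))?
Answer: Add(Rational(32633365225515211, 6404), Mul(Rational(582143094239424, 1601), I, Pow(6, Rational(1, 2)))) ≈ Add(5.0958e+12, Mul(8.9066e+11, I))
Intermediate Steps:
Function('P')(s) = Mul(Pow(2, Rational(1, 2)), Pow(s, Rational(1, 2))) (Function('P')(s) = Pow(Mul(2, s), Rational(1, 2)) = Mul(Pow(2, Rational(1, 2)), Pow(s, Rational(1, 2))))
Function('j')(B) = Mul(Pow(2, Rational(1, 2)), Pow(B, Rational(3, 2))) (Function('j')(B) = Mul(Mul(Pow(2, Rational(1, 2)), Pow(B, Rational(1, 2))), B) = Mul(Pow(2, Rational(1, 2)), Pow(B, Rational(3, 2))))
Mul(Add(Function('j')(-192), -21526), Add(Function('Z')(-17, -118), Mul(Add(-7677, -3780), Add(20664, Mul(-23239, Pow(12808, -1)))))) = Mul(Add(Mul(Pow(2, Rational(1, 2)), Pow(-192, Rational(3, 2))), -21526), Add(-17, Mul(Add(-7677, -3780), Add(20664, Mul(-23239, Pow(12808, -1)))))) = Mul(Add(Mul(Pow(2, Rational(1, 2)), Mul(-1536, I, Pow(3, Rational(1, 2)))), -21526), Add(-17, Mul(-11457, Add(20664, Mul(-23239, Rational(1, 12808)))))) = Mul(Add(Mul(-1536, I, Pow(6, Rational(1, 2))), -21526), Add(-17, Mul(-11457, Add(20664, Rational(-23239, 12808))))) = Mul(Add(-21526, Mul(-1536, I, Pow(6, Rational(1, 2)))), Add(-17, Mul(-11457, Rational(264641273, 12808)))) = Mul(Add(-21526, Mul(-1536, I, Pow(6, Rational(1, 2)))), Add(-17, Rational(-3031995064761, 12808))) = Mul(Add(-21526, Mul(-1536, I, Pow(6, Rational(1, 2)))), Rational(-3031995282497, 12808)) = Add(Rational(32633365225515211, 6404), Mul(Rational(582143094239424, 1601), I, Pow(6, Rational(1, 2))))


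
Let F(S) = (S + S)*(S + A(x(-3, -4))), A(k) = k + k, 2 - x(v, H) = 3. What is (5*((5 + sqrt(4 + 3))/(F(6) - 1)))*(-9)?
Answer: -225/47 - 45*sqrt(7)/47 ≈ -7.3204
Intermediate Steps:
x(v, H) = -1 (x(v, H) = 2 - 1*3 = 2 - 3 = -1)
A(k) = 2*k
F(S) = 2*S*(-2 + S) (F(S) = (S + S)*(S + 2*(-1)) = (2*S)*(S - 2) = (2*S)*(-2 + S) = 2*S*(-2 + S))
(5*((5 + sqrt(4 + 3))/(F(6) - 1)))*(-9) = (5*((5 + sqrt(4 + 3))/(2*6*(-2 + 6) - 1)))*(-9) = (5*((5 + sqrt(7))/(2*6*4 - 1)))*(-9) = (5*((5 + sqrt(7))/(48 - 1)))*(-9) = (5*((5 + sqrt(7))/47))*(-9) = (5*((5 + sqrt(7))*(1/47)))*(-9) = (5*(5/47 + sqrt(7)/47))*(-9) = (25/47 + 5*sqrt(7)/47)*(-9) = -225/47 - 45*sqrt(7)/47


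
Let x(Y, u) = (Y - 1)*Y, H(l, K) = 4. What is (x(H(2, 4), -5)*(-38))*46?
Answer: -20976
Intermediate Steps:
x(Y, u) = Y*(-1 + Y) (x(Y, u) = (-1 + Y)*Y = Y*(-1 + Y))
(x(H(2, 4), -5)*(-38))*46 = ((4*(-1 + 4))*(-38))*46 = ((4*3)*(-38))*46 = (12*(-38))*46 = -456*46 = -20976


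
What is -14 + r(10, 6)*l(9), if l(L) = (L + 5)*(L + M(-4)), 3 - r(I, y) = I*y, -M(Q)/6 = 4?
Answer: 11956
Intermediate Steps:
M(Q) = -24 (M(Q) = -6*4 = -24)
r(I, y) = 3 - I*y
l(L) = (-24 + L)*(5 + L) (l(L) = (L + 5)*(L - 24) = (5 + L)*(-24 + L) = (-24 + L)*(5 + L))
-14 + r(10, 6)*l(9) = -14 + (3 - 1*10*6)*(-120 + 9² - 19*9) = -14 + (3 - 60)*(-120 + 81 - 171) = -14 - 57*(-210) = -14 + 11970 = 11956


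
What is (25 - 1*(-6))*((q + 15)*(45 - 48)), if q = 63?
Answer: -7254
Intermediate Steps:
(25 - 1*(-6))*((q + 15)*(45 - 48)) = (25 - 1*(-6))*((63 + 15)*(45 - 48)) = (25 + 6)*(78*(-3)) = 31*(-234) = -7254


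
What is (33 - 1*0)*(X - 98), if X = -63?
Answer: -5313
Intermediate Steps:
(33 - 1*0)*(X - 98) = (33 - 1*0)*(-63 - 98) = (33 + 0)*(-161) = 33*(-161) = -5313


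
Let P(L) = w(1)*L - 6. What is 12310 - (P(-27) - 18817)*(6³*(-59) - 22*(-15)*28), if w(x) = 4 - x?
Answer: -66227306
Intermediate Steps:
P(L) = -6 + 3*L (P(L) = (4 - 1*1)*L - 6 = (4 - 1)*L - 6 = 3*L - 6 = -6 + 3*L)
12310 - (P(-27) - 18817)*(6³*(-59) - 22*(-15)*28) = 12310 - ((-6 + 3*(-27)) - 18817)*(6³*(-59) - 22*(-15)*28) = 12310 - ((-6 - 81) - 18817)*(216*(-59) + 330*28) = 12310 - (-87 - 18817)*(-12744 + 9240) = 12310 - (-18904)*(-3504) = 12310 - 1*66239616 = 12310 - 66239616 = -66227306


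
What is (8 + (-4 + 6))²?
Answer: 100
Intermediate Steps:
(8 + (-4 + 6))² = (8 + 2)² = 10² = 100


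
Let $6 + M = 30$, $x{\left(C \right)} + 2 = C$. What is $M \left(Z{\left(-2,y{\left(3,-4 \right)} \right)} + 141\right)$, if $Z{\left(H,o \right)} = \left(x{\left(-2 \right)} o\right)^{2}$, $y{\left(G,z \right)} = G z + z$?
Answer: $101688$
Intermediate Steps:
$x{\left(C \right)} = -2 + C$
$y{\left(G,z \right)} = z + G z$
$Z{\left(H,o \right)} = 16 o^{2}$ ($Z{\left(H,o \right)} = \left(\left(-2 - 2\right) o\right)^{2} = \left(- 4 o\right)^{2} = 16 o^{2}$)
$M = 24$ ($M = -6 + 30 = 24$)
$M \left(Z{\left(-2,y{\left(3,-4 \right)} \right)} + 141\right) = 24 \left(16 \left(- 4 \left(1 + 3\right)\right)^{2} + 141\right) = 24 \left(16 \left(\left(-4\right) 4\right)^{2} + 141\right) = 24 \left(16 \left(-16\right)^{2} + 141\right) = 24 \left(16 \cdot 256 + 141\right) = 24 \left(4096 + 141\right) = 24 \cdot 4237 = 101688$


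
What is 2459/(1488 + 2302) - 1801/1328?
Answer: -1780119/2516560 ≈ -0.70736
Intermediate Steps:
2459/(1488 + 2302) - 1801/1328 = 2459/3790 - 1801*1/1328 = 2459*(1/3790) - 1801/1328 = 2459/3790 - 1801/1328 = -1780119/2516560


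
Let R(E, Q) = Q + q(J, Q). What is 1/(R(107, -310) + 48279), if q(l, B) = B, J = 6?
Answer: 1/47659 ≈ 2.0982e-5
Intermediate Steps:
R(E, Q) = 2*Q (R(E, Q) = Q + Q = 2*Q)
1/(R(107, -310) + 48279) = 1/(2*(-310) + 48279) = 1/(-620 + 48279) = 1/47659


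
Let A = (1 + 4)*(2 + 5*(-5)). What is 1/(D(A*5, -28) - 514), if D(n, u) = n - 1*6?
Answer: -1/1095 ≈ -0.00091324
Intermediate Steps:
A = -115 (A = 5*(2 - 25) = 5*(-23) = -115)
D(n, u) = -6 + n (D(n, u) = n - 6 = -6 + n)
1/(D(A*5, -28) - 514) = 1/((-6 - 115*5) - 514) = 1/((-6 - 575) - 514) = 1/(-581 - 514) = 1/(-1095) = -1/1095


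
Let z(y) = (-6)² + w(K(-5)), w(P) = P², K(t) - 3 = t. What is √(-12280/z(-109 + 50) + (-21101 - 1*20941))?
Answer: I*√42349 ≈ 205.79*I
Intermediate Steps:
K(t) = 3 + t
z(y) = 40 (z(y) = (-6)² + (3 - 5)² = 36 + (-2)² = 36 + 4 = 40)
√(-12280/z(-109 + 50) + (-21101 - 1*20941)) = √(-12280/40 + (-21101 - 1*20941)) = √(-12280*1/40 + (-21101 - 20941)) = √(-307 - 42042) = √(-42349) = I*√42349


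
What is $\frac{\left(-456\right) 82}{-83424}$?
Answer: $\frac{779}{1738} \approx 0.44822$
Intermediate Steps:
$\frac{\left(-456\right) 82}{-83424} = \left(-37392\right) \left(- \frac{1}{83424}\right) = \frac{779}{1738}$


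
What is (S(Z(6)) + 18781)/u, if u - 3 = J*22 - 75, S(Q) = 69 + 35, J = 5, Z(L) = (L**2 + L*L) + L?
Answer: 18885/38 ≈ 496.97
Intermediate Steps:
Z(L) = L + 2*L**2 (Z(L) = (L**2 + L**2) + L = 2*L**2 + L = L + 2*L**2)
S(Q) = 104
u = 38 (u = 3 + (5*22 - 75) = 3 + (110 - 75) = 3 + 35 = 38)
(S(Z(6)) + 18781)/u = (104 + 18781)/38 = 18885*(1/38) = 18885/38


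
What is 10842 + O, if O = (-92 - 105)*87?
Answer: -6297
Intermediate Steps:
O = -17139 (O = -197*87 = -17139)
10842 + O = 10842 - 17139 = -6297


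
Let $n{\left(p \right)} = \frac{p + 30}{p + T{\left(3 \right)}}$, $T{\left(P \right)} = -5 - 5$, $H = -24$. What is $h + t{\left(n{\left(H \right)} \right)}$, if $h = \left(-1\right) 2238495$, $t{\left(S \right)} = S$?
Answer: $- \frac{38054418}{17} \approx -2.2385 \cdot 10^{6}$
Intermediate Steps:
$T{\left(P \right)} = -10$
$n{\left(p \right)} = \frac{30 + p}{-10 + p}$ ($n{\left(p \right)} = \frac{p + 30}{p - 10} = \frac{30 + p}{-10 + p}$)
$h = -2238495$
$h + t{\left(n{\left(H \right)} \right)} = -2238495 + \frac{30 - 24}{-10 - 24} = -2238495 + \frac{1}{-34} \cdot 6 = -2238495 - \frac{3}{17} = - \frac{38054418}{17}$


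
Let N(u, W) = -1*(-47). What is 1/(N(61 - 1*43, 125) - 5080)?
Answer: -1/5033 ≈ -0.00019869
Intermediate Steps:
N(u, W) = 47
1/(N(61 - 1*43, 125) - 5080) = 1/(47 - 5080) = 1/(-5033) = -1/5033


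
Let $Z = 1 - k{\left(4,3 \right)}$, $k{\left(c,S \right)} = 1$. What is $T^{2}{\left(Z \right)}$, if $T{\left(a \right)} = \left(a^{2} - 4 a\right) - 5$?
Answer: $25$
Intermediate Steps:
$Z = 0$ ($Z = 1 - 1 = 0$)
$T{\left(a \right)} = -5 + a^{2} - 4 a$
$T^{2}{\left(Z \right)} = \left(-5 + 0^{2} - 0\right)^{2} = \left(-5 + 0 + 0\right)^{2} = \left(-5\right)^{2} = 25$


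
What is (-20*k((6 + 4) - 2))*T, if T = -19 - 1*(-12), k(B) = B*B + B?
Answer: 10080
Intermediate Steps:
k(B) = B + B² (k(B) = B² + B = B + B²)
T = -7 (T = -19 + 12 = -7)
(-20*k((6 + 4) - 2))*T = -20*((6 + 4) - 2)*(1 + ((6 + 4) - 2))*(-7) = -20*(10 - 2)*(1 + (10 - 2))*(-7) = -160*(1 + 8)*(-7) = -160*9*(-7) = -20*72*(-7) = -1440*(-7) = 10080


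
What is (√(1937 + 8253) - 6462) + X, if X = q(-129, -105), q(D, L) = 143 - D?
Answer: -6190 + √10190 ≈ -6089.1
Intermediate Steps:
X = 272 (X = 143 - 1*(-129) = 143 + 129 = 272)
(√(1937 + 8253) - 6462) + X = (√(1937 + 8253) - 6462) + 272 = (√10190 - 6462) + 272 = (-6462 + √10190) + 272 = -6190 + √10190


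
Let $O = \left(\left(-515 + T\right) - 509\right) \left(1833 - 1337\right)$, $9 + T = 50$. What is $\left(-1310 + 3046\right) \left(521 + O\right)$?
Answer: $-845513592$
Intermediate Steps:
$T = 41$ ($T = -9 + 50 = 41$)
$O = -487568$ ($O = \left(\left(-515 + 41\right) - 509\right) \left(1833 - 1337\right) = \left(-474 - 509\right) 496 = \left(-983\right) 496 = -487568$)
$\left(-1310 + 3046\right) \left(521 + O\right) = \left(-1310 + 3046\right) \left(521 - 487568\right) = 1736 \left(-487047\right) = -845513592$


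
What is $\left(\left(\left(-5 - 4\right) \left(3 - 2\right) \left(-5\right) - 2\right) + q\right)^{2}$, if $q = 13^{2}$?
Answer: $44944$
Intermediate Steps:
$q = 169$
$\left(\left(\left(-5 - 4\right) \left(3 - 2\right) \left(-5\right) - 2\right) + q\right)^{2} = \left(\left(\left(-5 - 4\right) \left(3 - 2\right) \left(-5\right) - 2\right) + 169\right)^{2} = \left(\left(\left(-9\right) 1 \left(-5\right) - 2\right) + 169\right)^{2} = \left(\left(\left(-9\right) \left(-5\right) - 2\right) + 169\right)^{2} = \left(\left(45 - 2\right) + 169\right)^{2} = \left(43 + 169\right)^{2} = 212^{2} = 44944$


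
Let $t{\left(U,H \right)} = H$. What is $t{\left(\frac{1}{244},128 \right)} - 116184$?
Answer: $-116056$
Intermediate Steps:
$t{\left(\frac{1}{244},128 \right)} - 116184 = 128 - 116184 = -116056$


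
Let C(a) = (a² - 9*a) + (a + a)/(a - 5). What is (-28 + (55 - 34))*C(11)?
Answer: -539/3 ≈ -179.67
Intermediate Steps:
C(a) = a² - 9*a + 2*a/(-5 + a) (C(a) = (a² - 9*a) + (2*a)/(-5 + a) = (a² - 9*a) + 2*a/(-5 + a) = a² - 9*a + 2*a/(-5 + a))
(-28 + (55 - 34))*C(11) = (-28 + (55 - 34))*(11*(47 + 11² - 14*11)/(-5 + 11)) = (-28 + 21)*(11*(47 + 121 - 154)/6) = -77*14/6 = -7*77/3 = -539/3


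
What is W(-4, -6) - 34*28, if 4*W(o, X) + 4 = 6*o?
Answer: -959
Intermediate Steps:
W(o, X) = -1 + 3*o/2 (W(o, X) = -1 + (6*o)/4 = -1 + 3*o/2)
W(-4, -6) - 34*28 = (-1 + (3/2)*(-4)) - 34*28 = (-1 - 6) - 952 = -7 - 952 = -959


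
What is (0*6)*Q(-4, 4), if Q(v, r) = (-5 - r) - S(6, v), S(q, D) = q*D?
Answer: 0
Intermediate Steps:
S(q, D) = D*q
Q(v, r) = -5 - r - 6*v (Q(v, r) = (-5 - r) - v*6 = (-5 - r) - 6*v = -5 - r - 6*v)
(0*6)*Q(-4, 4) = (0*6)*(-5 - 1*4 - 6*(-4)) = 0*(-5 - 4 + 24) = 0*15 = 0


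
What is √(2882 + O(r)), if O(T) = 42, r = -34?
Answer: 2*√731 ≈ 54.074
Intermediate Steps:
√(2882 + O(r)) = √(2882 + 42) = √2924 = 2*√731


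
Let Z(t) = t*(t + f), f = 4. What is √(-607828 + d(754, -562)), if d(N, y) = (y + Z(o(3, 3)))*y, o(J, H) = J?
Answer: 3*I*√33754 ≈ 551.17*I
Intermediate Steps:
Z(t) = t*(4 + t) (Z(t) = t*(t + 4) = t*(4 + t))
d(N, y) = y*(21 + y) (d(N, y) = (y + 3*(4 + 3))*y = (y + 3*7)*y = (y + 21)*y = (21 + y)*y = y*(21 + y))
√(-607828 + d(754, -562)) = √(-607828 - 562*(21 - 562)) = √(-607828 - 562*(-541)) = √(-607828 + 304042) = √(-303786) = 3*I*√33754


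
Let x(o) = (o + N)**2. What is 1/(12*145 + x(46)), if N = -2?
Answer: 1/3676 ≈ 0.00027203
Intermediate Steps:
x(o) = (-2 + o)**2 (x(o) = (o - 2)**2 = (-2 + o)**2)
1/(12*145 + x(46)) = 1/(12*145 + (-2 + 46)**2) = 1/(1740 + 44**2) = 1/(1740 + 1936) = 1/3676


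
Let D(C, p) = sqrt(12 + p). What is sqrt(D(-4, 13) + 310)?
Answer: 3*sqrt(35) ≈ 17.748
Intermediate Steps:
sqrt(D(-4, 13) + 310) = sqrt(sqrt(12 + 13) + 310) = sqrt(sqrt(25) + 310) = sqrt(5 + 310) = sqrt(315) = 3*sqrt(35)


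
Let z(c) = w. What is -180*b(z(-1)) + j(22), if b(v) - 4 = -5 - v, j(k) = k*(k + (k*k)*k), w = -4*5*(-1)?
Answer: 238520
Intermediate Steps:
w = 20 (w = -20*(-1) = 20)
z(c) = 20
j(k) = k*(k + k**3) (j(k) = k*(k + k**2*k) = k*(k + k**3))
b(v) = -1 - v (b(v) = 4 + (-5 - v) = -1 - v)
-180*b(z(-1)) + j(22) = -180*(-1 - 1*20) + (22**2 + 22**4) = -180*(-1 - 20) + (484 + 234256) = -180*(-21) + 234740 = 3780 + 234740 = 238520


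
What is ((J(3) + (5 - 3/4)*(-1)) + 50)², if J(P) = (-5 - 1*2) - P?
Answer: 20449/16 ≈ 1278.1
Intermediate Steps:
J(P) = -7 - P (J(P) = (-5 - 2) - P = -7 - P)
((J(3) + (5 - 3/4)*(-1)) + 50)² = (((-7 - 1*3) + (5 - 3/4)*(-1)) + 50)² = (((-7 - 3) + (5 - 3/4)*(-1)) + 50)² = ((-10 + (5 - 1*¾)*(-1)) + 50)² = ((-10 + (5 - ¾)*(-1)) + 50)² = ((-10 + (17/4)*(-1)) + 50)² = ((-10 - 17/4) + 50)² = (-57/4 + 50)² = (143/4)² = 20449/16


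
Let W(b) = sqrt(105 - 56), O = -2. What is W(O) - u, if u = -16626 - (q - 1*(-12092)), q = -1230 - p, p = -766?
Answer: 28261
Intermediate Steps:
q = -464 (q = -1230 - 1*(-766) = -1230 + 766 = -464)
W(b) = 7 (W(b) = sqrt(49) = 7)
u = -28254 (u = -16626 - (-464 - 1*(-12092)) = -16626 - (-464 + 12092) = -16626 - 1*11628 = -16626 - 11628 = -28254)
W(O) - u = 7 - 1*(-28254) = 7 + 28254 = 28261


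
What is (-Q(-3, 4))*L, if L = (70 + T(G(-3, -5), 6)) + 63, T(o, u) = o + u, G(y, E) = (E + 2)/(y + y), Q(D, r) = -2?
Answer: 279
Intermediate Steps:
G(y, E) = (2 + E)/(2*y) (G(y, E) = (2 + E)/((2*y)) = (2 + E)*(1/(2*y)) = (2 + E)/(2*y))
L = 279/2 (L = (70 + ((1/2)*(2 - 5)/(-3) + 6)) + 63 = (70 + ((1/2)*(-1/3)*(-3) + 6)) + 63 = (70 + (1/2 + 6)) + 63 = (70 + 13/2) + 63 = 153/2 + 63 = 279/2 ≈ 139.50)
(-Q(-3, 4))*L = -1*(-2)*(279/2) = 2*(279/2) = 279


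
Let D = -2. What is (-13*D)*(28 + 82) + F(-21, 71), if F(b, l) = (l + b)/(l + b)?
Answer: 2861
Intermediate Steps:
F(b, l) = 1 (F(b, l) = (b + l)/(b + l) = 1)
(-13*D)*(28 + 82) + F(-21, 71) = (-13*(-2))*(28 + 82) + 1 = 26*110 + 1 = 2860 + 1 = 2861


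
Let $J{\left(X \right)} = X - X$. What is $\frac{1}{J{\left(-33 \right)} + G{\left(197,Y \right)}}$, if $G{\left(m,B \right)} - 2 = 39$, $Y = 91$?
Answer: $\frac{1}{41} \approx 0.02439$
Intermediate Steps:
$J{\left(X \right)} = 0$
$G{\left(m,B \right)} = 41$ ($G{\left(m,B \right)} = 2 + 39 = 41$)
$\frac{1}{J{\left(-33 \right)} + G{\left(197,Y \right)}} = \frac{1}{0 + 41} = \frac{1}{41}$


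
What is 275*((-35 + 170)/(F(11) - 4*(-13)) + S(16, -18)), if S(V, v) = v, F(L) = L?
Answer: -30525/7 ≈ -4360.7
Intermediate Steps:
275*((-35 + 170)/(F(11) - 4*(-13)) + S(16, -18)) = 275*((-35 + 170)/(11 - 4*(-13)) - 18) = 275*(135/(11 + 52) - 18) = 275*(135/63 - 18) = 275*(135*(1/63) - 18) = 275*(15/7 - 18) = 275*(-111/7) = -30525/7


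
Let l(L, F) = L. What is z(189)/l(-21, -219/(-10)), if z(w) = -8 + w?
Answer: -181/21 ≈ -8.6190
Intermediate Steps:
z(189)/l(-21, -219/(-10)) = (-8 + 189)/(-21) = 181*(-1/21) = -181/21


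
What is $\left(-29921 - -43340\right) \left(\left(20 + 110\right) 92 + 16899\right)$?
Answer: $387258921$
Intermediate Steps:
$\left(-29921 - -43340\right) \left(\left(20 + 110\right) 92 + 16899\right) = \left(-29921 + 43340\right) \left(130 \cdot 92 + 16899\right) = 13419 \left(11960 + 16899\right) = 13419 \cdot 28859 = 387258921$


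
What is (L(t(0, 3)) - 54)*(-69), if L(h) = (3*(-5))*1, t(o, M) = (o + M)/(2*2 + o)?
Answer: 4761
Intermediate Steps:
t(o, M) = (M + o)/(4 + o)
L(h) = -15 (L(h) = -15*1 = -15)
(L(t(0, 3)) - 54)*(-69) = (-15 - 54)*(-69) = -69*(-69) = 4761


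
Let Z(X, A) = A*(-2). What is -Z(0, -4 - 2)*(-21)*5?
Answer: 1260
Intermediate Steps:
Z(X, A) = -2*A
-Z(0, -4 - 2)*(-21)*5 = --2*(-4 - 2)*(-21)*5 = --2*(-6)*(-21)*5 = -12*(-21)*5 = -(-252)*5 = -1*(-1260) = 1260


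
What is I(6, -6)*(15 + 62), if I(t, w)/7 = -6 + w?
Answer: -6468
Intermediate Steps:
I(t, w) = -42 + 7*w (I(t, w) = 7*(-6 + w) = -42 + 7*w)
I(6, -6)*(15 + 62) = (-42 + 7*(-6))*(15 + 62) = (-42 - 42)*77 = -84*77 = -6468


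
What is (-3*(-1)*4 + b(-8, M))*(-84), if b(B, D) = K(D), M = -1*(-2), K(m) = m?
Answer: -1176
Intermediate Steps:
M = 2
b(B, D) = D
(-3*(-1)*4 + b(-8, M))*(-84) = (-3*(-1)*4 + 2)*(-84) = (3*4 + 2)*(-84) = (12 + 2)*(-84) = 14*(-84) = -1176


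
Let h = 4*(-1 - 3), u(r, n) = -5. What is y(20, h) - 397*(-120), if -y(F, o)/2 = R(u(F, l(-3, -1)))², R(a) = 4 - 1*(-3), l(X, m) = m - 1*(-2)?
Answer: 47542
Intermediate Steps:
l(X, m) = 2 + m (l(X, m) = m + 2 = 2 + m)
R(a) = 7 (R(a) = 4 + 3 = 7)
h = -16 (h = 4*(-4) = -16)
y(F, o) = -98 (y(F, o) = -2*7² = -2*49 = -98)
y(20, h) - 397*(-120) = -98 - 397*(-120) = -98 + 47640 = 47542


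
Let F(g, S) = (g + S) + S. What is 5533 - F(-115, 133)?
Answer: 5382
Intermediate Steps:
F(g, S) = g + 2*S (F(g, S) = (S + g) + S = g + 2*S)
5533 - F(-115, 133) = 5533 - (-115 + 2*133) = 5533 - (-115 + 266) = 5533 - 1*151 = 5533 - 151 = 5382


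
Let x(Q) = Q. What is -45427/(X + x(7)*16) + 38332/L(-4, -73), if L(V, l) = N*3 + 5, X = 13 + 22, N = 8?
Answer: 4317421/4263 ≈ 1012.8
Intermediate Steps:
X = 35
L(V, l) = 29 (L(V, l) = 8*3 + 5 = 24 + 5 = 29)
-45427/(X + x(7)*16) + 38332/L(-4, -73) = -45427/(35 + 7*16) + 38332/29 = -45427/(35 + 112) + 38332*(1/29) = -45427/147 + 38332/29 = 4317421/4263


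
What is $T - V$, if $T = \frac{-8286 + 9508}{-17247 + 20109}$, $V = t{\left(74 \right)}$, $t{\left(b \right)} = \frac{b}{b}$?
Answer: $- \frac{820}{1431} \approx -0.57303$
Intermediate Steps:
$t{\left(b \right)} = 1$
$V = 1$
$T = \frac{611}{1431}$ ($T = \frac{1222}{2862} = 1222 \cdot \frac{1}{2862} = \frac{611}{1431} \approx 0.42697$)
$T - V = \frac{611}{1431} - 1 = - \frac{820}{1431}$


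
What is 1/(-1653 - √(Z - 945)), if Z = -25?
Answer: I/(√970 - 1653*I) ≈ -0.00060475 + 1.1394e-5*I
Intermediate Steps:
1/(-1653 - √(Z - 945)) = 1/(-1653 - √(-25 - 945)) = 1/(-1653 - √(-970)) = 1/(-1653 - I*√970)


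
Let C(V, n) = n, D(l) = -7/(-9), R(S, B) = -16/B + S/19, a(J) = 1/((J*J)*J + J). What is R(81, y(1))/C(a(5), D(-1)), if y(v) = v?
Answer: -2007/133 ≈ -15.090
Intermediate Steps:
a(J) = 1/(J + J**3) (a(J) = 1/(J**2*J + J) = 1/(J**3 + J) = 1/(J + J**3))
R(S, B) = -16/B + S/19 (R(S, B) = -16/B + S*(1/19) = -16/B + S/19)
D(l) = 7/9 (D(l) = -7*(-1/9) = 7/9)
R(81, y(1))/C(a(5), D(-1)) = (-16/1 + (1/19)*81)/(7/9) = (-16*1 + 81/19)*(9/7) = (-16 + 81/19)*(9/7) = -223/19*9/7 = -2007/133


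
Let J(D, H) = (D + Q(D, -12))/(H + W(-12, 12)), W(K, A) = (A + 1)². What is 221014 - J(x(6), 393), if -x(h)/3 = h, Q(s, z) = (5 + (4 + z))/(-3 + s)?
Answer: 869469201/3934 ≈ 2.2101e+5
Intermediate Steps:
W(K, A) = (1 + A)²
Q(s, z) = (9 + z)/(-3 + s)
x(h) = -3*h
J(D, H) = (D - 3/(-3 + D))/(169 + H) (J(D, H) = (D + (9 - 12)/(-3 + D))/(H + (1 + 12)²) = (D - 3/(-3 + D))/(H + 13²) = (D - 3/(-3 + D))/(H + 169) = (D - 3/(-3 + D))/(169 + H))
221014 - J(x(6), 393) = 221014 - (-3 + (-3*6)*(-3 - 3*6))/((-3 - 3*6)*(169 + 393)) = 221014 - (-3 - 18*(-3 - 18))/((-3 - 18)*562) = 221014 - (-3 - 18*(-21))/((-21)*562) = 221014 - (-1)*(-3 + 378)/(21*562) = 221014 - (-1)*375/(21*562) = 221014 - 1*(-125/3934) = 221014 + 125/3934 = 869469201/3934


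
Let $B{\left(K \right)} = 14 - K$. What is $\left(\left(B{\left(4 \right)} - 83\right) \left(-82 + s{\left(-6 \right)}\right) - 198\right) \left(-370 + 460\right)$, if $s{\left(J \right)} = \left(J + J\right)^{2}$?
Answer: $-425160$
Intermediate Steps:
$s{\left(J \right)} = 4 J^{2}$ ($s{\left(J \right)} = \left(2 J\right)^{2} = 4 J^{2}$)
$\left(\left(B{\left(4 \right)} - 83\right) \left(-82 + s{\left(-6 \right)}\right) - 198\right) \left(-370 + 460\right) = \left(\left(\left(14 - 4\right) - 83\right) \left(-82 + 4 \left(-6\right)^{2}\right) - 198\right) \left(-370 + 460\right) = \left(\left(\left(14 - 4\right) - 83\right) \left(-82 + 4 \cdot 36\right) - 198\right) 90 = \left(\left(10 - 83\right) \left(-82 + 144\right) - 198\right) 90 = \left(\left(-73\right) 62 - 198\right) 90 = \left(-4526 - 198\right) 90 = \left(-4724\right) 90 = -425160$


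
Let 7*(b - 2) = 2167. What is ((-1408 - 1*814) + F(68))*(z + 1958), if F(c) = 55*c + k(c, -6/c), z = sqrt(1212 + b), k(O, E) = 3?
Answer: 2978118 + 4563*sqrt(8295)/7 ≈ 3.0375e+6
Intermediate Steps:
b = 2181/7 (b = 2 + (1/7)*2167 = 2 + 2167/7 = 2181/7 ≈ 311.57)
z = 3*sqrt(8295)/7 (z = sqrt(1212 + 2181/7) = sqrt(10665/7) = 3*sqrt(8295)/7 ≈ 39.033)
F(c) = 3 + 55*c (F(c) = 55*c + 3 = 3 + 55*c)
((-1408 - 1*814) + F(68))*(z + 1958) = ((-1408 - 1*814) + (3 + 55*68))*(3*sqrt(8295)/7 + 1958) = ((-1408 - 814) + (3 + 3740))*(1958 + 3*sqrt(8295)/7) = (-2222 + 3743)*(1958 + 3*sqrt(8295)/7) = 1521*(1958 + 3*sqrt(8295)/7) = 2978118 + 4563*sqrt(8295)/7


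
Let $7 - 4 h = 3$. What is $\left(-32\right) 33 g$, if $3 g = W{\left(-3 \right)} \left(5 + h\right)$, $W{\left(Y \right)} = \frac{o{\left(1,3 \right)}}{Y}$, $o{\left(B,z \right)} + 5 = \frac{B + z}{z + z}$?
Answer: $- \frac{9152}{3} \approx -3050.7$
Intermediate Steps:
$o{\left(B,z \right)} = -5 + \frac{B + z}{2 z}$ ($o{\left(B,z \right)} = -5 + \frac{B + z}{z + z} = -5 + \frac{B + z}{2 z}$)
$h = 1$ ($h = \frac{7}{4} - \frac{3}{4} = 1$)
$W{\left(Y \right)} = - \frac{13}{3 Y}$ ($W{\left(Y \right)} = \frac{\frac{1}{2} \cdot \frac{1}{3} \left(1 - 27\right)}{Y} = \frac{\frac{1}{2} \cdot \frac{1}{3} \left(-26\right)}{Y} = - \frac{13}{3 Y}$)
$g = \frac{26}{9}$ ($g = \frac{- \frac{13}{3 \left(-3\right)} \left(5 + 1\right)}{3} = \frac{\left(- \frac{13}{3}\right) \left(- \frac{1}{3}\right) 6}{3} = \frac{\frac{13}{9} \cdot 6}{3} = \frac{1}{3} \cdot \frac{26}{3} = \frac{26}{9} \approx 2.8889$)
$\left(-32\right) 33 g = \left(-32\right) 33 \cdot \frac{26}{9} = \left(-1056\right) \frac{26}{9} = - \frac{9152}{3}$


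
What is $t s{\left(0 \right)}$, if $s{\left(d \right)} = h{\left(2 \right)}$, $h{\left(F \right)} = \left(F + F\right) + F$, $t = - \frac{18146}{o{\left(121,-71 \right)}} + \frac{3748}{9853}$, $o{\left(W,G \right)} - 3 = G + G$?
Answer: $\frac{1075881060}{1369567} \approx 785.56$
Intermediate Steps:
$o{\left(W,G \right)} = 3 + 2 G$ ($o{\left(W,G \right)} = 3 + \left(G + G\right) = 3 + 2 G$)
$t = \frac{179313510}{1369567}$ ($t = - \frac{18146}{3 + 2 \left(-71\right)} + \frac{3748}{9853} = - \frac{18146}{3 - 142} + 3748 \cdot \frac{1}{9853} = - \frac{18146}{-139} + \frac{3748}{9853} = \left(-18146\right) \left(- \frac{1}{139}\right) + \frac{3748}{9853} = \frac{18146}{139} + \frac{3748}{9853} = \frac{179313510}{1369567} \approx 130.93$)
$h{\left(F \right)} = 3 F$ ($h{\left(F \right)} = 2 F + F = 3 F$)
$s{\left(d \right)} = 6$ ($s{\left(d \right)} = 3 \cdot 2 = 6$)
$t s{\left(0 \right)} = \frac{179313510}{1369567} \cdot 6 = \frac{1075881060}{1369567}$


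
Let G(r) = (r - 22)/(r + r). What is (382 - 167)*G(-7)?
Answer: 6235/14 ≈ 445.36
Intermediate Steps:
G(r) = (-22 + r)/(2*r) (G(r) = (-22 + r)/((2*r)) = (-22 + r)*(1/(2*r)) = (-22 + r)/(2*r))
(382 - 167)*G(-7) = (382 - 167)*((½)*(-22 - 7)/(-7)) = 215*((½)*(-⅐)*(-29)) = 215*(29/14) = 6235/14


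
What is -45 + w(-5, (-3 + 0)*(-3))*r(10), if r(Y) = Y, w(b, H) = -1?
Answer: -55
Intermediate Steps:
-45 + w(-5, (-3 + 0)*(-3))*r(10) = -45 - 1*10 = -45 - 10 = -55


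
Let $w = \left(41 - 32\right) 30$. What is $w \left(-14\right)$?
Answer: $-3780$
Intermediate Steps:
$w = 270$ ($w = 9 \cdot 30 = 270$)
$w \left(-14\right) = 270 \left(-14\right) = -3780$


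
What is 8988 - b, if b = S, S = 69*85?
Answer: 3123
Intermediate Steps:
S = 5865
b = 5865
8988 - b = 8988 - 1*5865 = 8988 - 5865 = 3123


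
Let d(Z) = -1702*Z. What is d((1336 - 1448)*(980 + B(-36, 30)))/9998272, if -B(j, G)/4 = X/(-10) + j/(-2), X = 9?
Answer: 13576003/781115 ≈ 17.380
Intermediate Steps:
B(j, G) = 18/5 + 2*j (B(j, G) = -4*(9/(-10) + j/(-2)) = -4*(9*(-⅒) + j*(-½)) = -4*(-9/10 - j/2) = 18/5 + 2*j)
d((1336 - 1448)*(980 + B(-36, 30)))/9998272 = -1702*(1336 - 1448)*(980 + (18/5 + 2*(-36)))/9998272 = -(-190624)*(980 + (18/5 - 72))*(1/9998272) = -(-190624)*(980 - 342/5)*(1/9998272) = -(-190624)*4558/5*(1/9998272) = -1702*(-510496/5)*(1/9998272) = (868864192/5)*(1/9998272) = 13576003/781115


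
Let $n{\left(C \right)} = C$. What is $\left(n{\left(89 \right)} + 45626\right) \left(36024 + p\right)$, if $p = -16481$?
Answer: $893408245$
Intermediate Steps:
$\left(n{\left(89 \right)} + 45626\right) \left(36024 + p\right) = \left(89 + 45626\right) \left(36024 - 16481\right) = 45715 \cdot 19543 = 893408245$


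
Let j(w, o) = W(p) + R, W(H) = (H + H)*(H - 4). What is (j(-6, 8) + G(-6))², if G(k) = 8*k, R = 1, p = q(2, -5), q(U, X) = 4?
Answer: 2209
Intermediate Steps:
p = 4
W(H) = 2*H*(-4 + H) (W(H) = (2*H)*(-4 + H) = 2*H*(-4 + H))
j(w, o) = 1 (j(w, o) = 2*4*(-4 + 4) + 1 = 2*4*0 + 1 = 0 + 1 = 1)
(j(-6, 8) + G(-6))² = (1 + 8*(-6))² = (1 - 48)² = (-47)² = 2209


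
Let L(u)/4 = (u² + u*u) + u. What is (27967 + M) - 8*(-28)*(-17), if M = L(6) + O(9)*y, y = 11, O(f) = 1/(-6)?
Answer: 146815/6 ≈ 24469.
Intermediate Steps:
O(f) = -⅙
L(u) = 4*u + 8*u² (L(u) = 4*((u² + u*u) + u) = 4*((u² + u²) + u) = 4*(2*u² + u) = 4*(u + 2*u²) = 4*u + 8*u²)
M = 1861/6 (M = 4*6*(1 + 2*6) - ⅙*11 = 4*6*(1 + 12) - 11/6 = 4*6*13 - 11/6 = 312 - 11/6 = 1861/6 ≈ 310.17)
(27967 + M) - 8*(-28)*(-17) = (27967 + 1861/6) - 8*(-28)*(-17) = 169663/6 + 224*(-17) = 169663/6 - 3808 = 146815/6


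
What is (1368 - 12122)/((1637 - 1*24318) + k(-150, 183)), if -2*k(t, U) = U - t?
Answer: 1132/2405 ≈ 0.47069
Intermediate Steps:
k(t, U) = t/2 - U/2 (k(t, U) = -(U - t)/2 = t/2 - U/2)
(1368 - 12122)/((1637 - 1*24318) + k(-150, 183)) = (1368 - 12122)/((1637 - 1*24318) + ((½)*(-150) - ½*183)) = -10754/((1637 - 24318) + (-75 - 183/2)) = -10754/(-22681 - 333/2) = -10754/(-45695/2) = -10754*(-2/45695) = 1132/2405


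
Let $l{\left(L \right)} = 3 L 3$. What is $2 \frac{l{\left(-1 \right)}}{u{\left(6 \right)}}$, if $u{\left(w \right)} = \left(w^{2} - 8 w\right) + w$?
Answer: $3$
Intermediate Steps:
$l{\left(L \right)} = 9 L$
$u{\left(w \right)} = w^{2} - 7 w$
$2 \frac{l{\left(-1 \right)}}{u{\left(6 \right)}} = 2 \frac{9 \left(-1\right)}{6 \left(-7 + 6\right)} = 2 \left(- \frac{9}{6 \left(-1\right)}\right) = 2 \left(- \frac{9}{-6}\right) = 2 \left(\left(-9\right) \left(- \frac{1}{6}\right)\right) = 2 \cdot \frac{3}{2} = 3$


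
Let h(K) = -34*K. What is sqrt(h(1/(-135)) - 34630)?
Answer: 2*I*sqrt(17531310)/45 ≈ 186.09*I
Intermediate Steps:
sqrt(h(1/(-135)) - 34630) = sqrt(-34/(-135) - 34630) = sqrt(-34*(-1/135) - 34630) = sqrt(34/135 - 34630) = sqrt(-4675016/135) = 2*I*sqrt(17531310)/45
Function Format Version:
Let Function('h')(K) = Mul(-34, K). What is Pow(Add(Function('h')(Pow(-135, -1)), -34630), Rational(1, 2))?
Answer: Mul(Rational(2, 45), I, Pow(17531310, Rational(1, 2))) ≈ Mul(186.09, I)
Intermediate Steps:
Pow(Add(Function('h')(Pow(-135, -1)), -34630), Rational(1, 2)) = Pow(Add(Mul(-34, Pow(-135, -1)), -34630), Rational(1, 2)) = Pow(Add(Mul(-34, Rational(-1, 135)), -34630), Rational(1, 2)) = Pow(Add(Rational(34, 135), -34630), Rational(1, 2)) = Pow(Rational(-4675016, 135), Rational(1, 2)) = Mul(Rational(2, 45), I, Pow(17531310, Rational(1, 2)))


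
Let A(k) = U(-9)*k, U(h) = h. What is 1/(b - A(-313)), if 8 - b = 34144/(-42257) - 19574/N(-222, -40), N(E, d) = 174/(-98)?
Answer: -3676359/50853709285 ≈ -7.2293e-5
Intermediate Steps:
N(E, d) = -87/49 (N(E, d) = 174*(-1/98) = -87/49)
A(k) = -9*k
b = -40497405982/3676359 (b = 8 - (34144/(-42257) - 19574/(-87/49)) = 8 - (34144*(-1/42257) - 19574*(-49/87)) = 8 - (-34144/42257 + 959126/87) = 8 - 1*40526816854/3676359 = 8 - 40526816854/3676359 = -40497405982/3676359 ≈ -11016.)
1/(b - A(-313)) = 1/(-40497405982/3676359 - (-9)*(-313)) = 1/(-40497405982/3676359 - 1*2817) = 1/(-40497405982/3676359 - 2817) = 1/(-50853709285/3676359) = -3676359/50853709285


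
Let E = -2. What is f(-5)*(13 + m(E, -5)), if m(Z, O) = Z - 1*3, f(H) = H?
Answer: -40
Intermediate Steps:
m(Z, O) = -3 + Z (m(Z, O) = Z - 3 = -3 + Z)
f(-5)*(13 + m(E, -5)) = -5*(13 + (-3 - 2)) = -5*(13 - 5) = -5*8 = -40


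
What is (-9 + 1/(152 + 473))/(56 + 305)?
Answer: -296/11875 ≈ -0.024926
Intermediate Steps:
(-9 + 1/(152 + 473))/(56 + 305) = (-9 + 1/625)/361 = (-9 + 1/625)*(1/361) = -5624/625*1/361 = -296/11875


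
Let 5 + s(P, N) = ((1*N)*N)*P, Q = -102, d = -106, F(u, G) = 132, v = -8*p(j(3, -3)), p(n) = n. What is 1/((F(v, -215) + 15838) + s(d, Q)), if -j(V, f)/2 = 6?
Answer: -1/1086859 ≈ -9.2008e-7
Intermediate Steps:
j(V, f) = -12 (j(V, f) = -2*6 = -12)
v = 96 (v = -8*(-12) = 96)
s(P, N) = -5 + P*N**2 (s(P, N) = -5 + ((1*N)*N)*P = -5 + (N*N)*P = -5 + N**2*P = -5 + P*N**2)
1/((F(v, -215) + 15838) + s(d, Q)) = 1/((132 + 15838) + (-5 - 106*(-102)**2)) = 1/(15970 + (-5 - 106*10404)) = 1/(15970 + (-5 - 1102824)) = 1/(15970 - 1102829) = 1/(-1086859) = -1/1086859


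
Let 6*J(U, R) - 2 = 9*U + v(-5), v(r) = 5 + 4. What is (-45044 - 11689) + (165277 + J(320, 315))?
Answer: 654155/6 ≈ 1.0903e+5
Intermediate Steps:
v(r) = 9
J(U, R) = 11/6 + 3*U/2 (J(U, R) = 1/3 + (9*U + 9)/6 = 1/3 + (9 + 9*U)/6 = 1/3 + (3/2 + 3*U/2) = 11/6 + 3*U/2)
(-45044 - 11689) + (165277 + J(320, 315)) = (-45044 - 11689) + (165277 + (11/6 + (3/2)*320)) = -56733 + (165277 + (11/6 + 480)) = -56733 + (165277 + 2891/6) = -56733 + 994553/6 = 654155/6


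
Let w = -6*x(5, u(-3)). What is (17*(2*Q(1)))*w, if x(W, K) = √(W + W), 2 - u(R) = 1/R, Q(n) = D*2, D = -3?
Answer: 1224*√10 ≈ 3870.6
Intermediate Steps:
Q(n) = -6 (Q(n) = -3*2 = -6)
u(R) = 2 - 1/R
x(W, K) = √2*√W (x(W, K) = √(2*W) = √2*√W)
w = -6*√10 (w = -6*√2*√5 = -6*√10 ≈ -18.974)
(17*(2*Q(1)))*w = (17*(2*(-6)))*(-6*√10) = (17*(-12))*(-6*√10) = -(-1224)*√10 = 1224*√10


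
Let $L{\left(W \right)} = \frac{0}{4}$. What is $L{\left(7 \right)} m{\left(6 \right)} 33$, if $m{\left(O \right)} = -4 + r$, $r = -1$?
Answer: $0$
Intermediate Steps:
$L{\left(W \right)} = 0$ ($L{\left(W \right)} = 0 \cdot \frac{1}{4} = 0$)
$m{\left(O \right)} = -5$ ($m{\left(O \right)} = -4 - 1 = -5$)
$L{\left(7 \right)} m{\left(6 \right)} 33 = 0 \left(-5\right) 33 = 0 \cdot 33 = 0$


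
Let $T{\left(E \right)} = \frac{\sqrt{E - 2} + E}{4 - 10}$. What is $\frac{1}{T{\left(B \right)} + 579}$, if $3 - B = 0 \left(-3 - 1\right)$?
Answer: $\frac{3}{1735} \approx 0.0017291$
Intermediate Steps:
$B = 3$ ($B = 3 - 0 \left(-3 - 1\right) = 3 - 0 \left(-4\right) = 3 - 0 = 3 + 0 = 3$)
$T{\left(E \right)} = - \frac{E}{6} - \frac{\sqrt{-2 + E}}{6}$ ($T{\left(E \right)} = \frac{\sqrt{-2 + E} + E}{-6} = \left(E + \sqrt{-2 + E}\right) \left(- \frac{1}{6}\right) = - \frac{E}{6} - \frac{\sqrt{-2 + E}}{6}$)
$\frac{1}{T{\left(B \right)} + 579} = \frac{1}{\left(\left(- \frac{1}{6}\right) 3 - \frac{\sqrt{-2 + 3}}{6}\right) + 579} = \frac{1}{\left(- \frac{1}{2} - \frac{\sqrt{1}}{6}\right) + 579} = \frac{1}{\left(- \frac{1}{2} - \frac{1}{6}\right) + 579} = \frac{1}{- \frac{2}{3} + 579} = \frac{1}{\frac{1735}{3}} = \frac{3}{1735}$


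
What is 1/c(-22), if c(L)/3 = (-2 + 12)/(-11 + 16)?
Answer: ⅙ ≈ 0.16667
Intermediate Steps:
c(L) = 6 (c(L) = 3*((-2 + 12)/(-11 + 16)) = 3*(10/5) = 3*(10*(⅕)) = 3*2 = 6)
1/c(-22) = 1/6 = ⅙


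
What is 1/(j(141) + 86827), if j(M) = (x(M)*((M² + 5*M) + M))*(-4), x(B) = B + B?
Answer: -1/23293229 ≈ -4.2931e-8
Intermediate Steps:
x(B) = 2*B
j(M) = -8*M*(M² + 6*M) (j(M) = ((2*M)*((M² + 5*M) + M))*(-4) = ((2*M)*(M² + 6*M))*(-4) = (2*M*(M² + 6*M))*(-4) = -8*M*(M² + 6*M))
1/(j(141) + 86827) = 1/(8*141²*(-6 - 1*141) + 86827) = 1/(8*19881*(-6 - 141) + 86827) = 1/(8*19881*(-147) + 86827) = 1/(-23380056 + 86827) = 1/(-23293229) = -1/23293229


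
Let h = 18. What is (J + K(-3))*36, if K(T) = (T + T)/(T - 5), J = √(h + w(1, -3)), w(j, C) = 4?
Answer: 27 + 36*√22 ≈ 195.85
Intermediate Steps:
J = √22 (J = √(18 + 4) = √22 ≈ 4.6904)
K(T) = 2*T/(-5 + T) (K(T) = (2*T)/(-5 + T) = 2*T/(-5 + T))
(J + K(-3))*36 = (√22 + 2*(-3)/(-5 - 3))*36 = (√22 + 2*(-3)/(-8))*36 = (√22 + 2*(-3)*(-⅛))*36 = (√22 + ¾)*36 = (¾ + √22)*36 = 27 + 36*√22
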